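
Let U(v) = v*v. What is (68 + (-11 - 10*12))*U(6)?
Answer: -2268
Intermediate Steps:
U(v) = v**2
(68 + (-11 - 10*12))*U(6) = (68 + (-11 - 10*12))*6**2 = (68 + (-11 - 120))*36 = (68 - 131)*36 = -63*36 = -2268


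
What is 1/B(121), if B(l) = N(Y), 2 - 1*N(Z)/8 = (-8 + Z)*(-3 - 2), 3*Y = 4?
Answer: -3/752 ≈ -0.0039894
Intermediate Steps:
Y = 4/3 (Y = (1/3)*4 = 4/3 ≈ 1.3333)
N(Z) = -304 + 40*Z (N(Z) = 16 - 8*(-8 + Z)*(-3 - 2) = 16 - 8*(-8 + Z)*(-5) = 16 - 8*(40 - 5*Z) = 16 + (-320 + 40*Z) = -304 + 40*Z)
B(l) = -752/3 (B(l) = -304 + 40*(4/3) = -304 + 160/3 = -752/3)
1/B(121) = 1/(-752/3) = -3/752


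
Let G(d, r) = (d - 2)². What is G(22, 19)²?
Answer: 160000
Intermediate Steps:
G(d, r) = (-2 + d)²
G(22, 19)² = ((-2 + 22)²)² = (20²)² = 400² = 160000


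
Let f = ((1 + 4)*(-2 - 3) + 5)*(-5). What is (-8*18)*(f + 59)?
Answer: -22896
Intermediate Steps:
f = 100 (f = (5*(-5) + 5)*(-5) = (-25 + 5)*(-5) = -20*(-5) = 100)
(-8*18)*(f + 59) = (-8*18)*(100 + 59) = -144*159 = -22896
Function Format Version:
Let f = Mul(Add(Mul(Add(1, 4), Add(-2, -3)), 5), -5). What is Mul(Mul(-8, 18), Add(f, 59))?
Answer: -22896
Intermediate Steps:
f = 100 (f = Mul(Add(Mul(5, -5), 5), -5) = Mul(Add(-25, 5), -5) = Mul(-20, -5) = 100)
Mul(Mul(-8, 18), Add(f, 59)) = Mul(Mul(-8, 18), Add(100, 59)) = Mul(-144, 159) = -22896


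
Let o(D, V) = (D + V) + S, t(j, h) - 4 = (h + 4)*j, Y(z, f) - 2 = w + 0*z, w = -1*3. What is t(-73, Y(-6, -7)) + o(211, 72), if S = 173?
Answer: 241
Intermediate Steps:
w = -3
Y(z, f) = -1 (Y(z, f) = 2 + (-3 + 0*z) = 2 + (-3 + 0) = 2 - 3 = -1)
t(j, h) = 4 + j*(4 + h) (t(j, h) = 4 + (h + 4)*j = 4 + (4 + h)*j = 4 + j*(4 + h))
o(D, V) = 173 + D + V (o(D, V) = (D + V) + 173 = 173 + D + V)
t(-73, Y(-6, -7)) + o(211, 72) = (4 + 4*(-73) - 1*(-73)) + (173 + 211 + 72) = (4 - 292 + 73) + 456 = -215 + 456 = 241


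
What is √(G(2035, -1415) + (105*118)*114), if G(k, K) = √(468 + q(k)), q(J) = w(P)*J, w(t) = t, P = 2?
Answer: √(1412460 + √4538) ≈ 1188.5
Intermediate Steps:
q(J) = 2*J
G(k, K) = √(468 + 2*k)
√(G(2035, -1415) + (105*118)*114) = √(√(468 + 2*2035) + (105*118)*114) = √(√(468 + 4070) + 12390*114) = √(√4538 + 1412460) = √(1412460 + √4538)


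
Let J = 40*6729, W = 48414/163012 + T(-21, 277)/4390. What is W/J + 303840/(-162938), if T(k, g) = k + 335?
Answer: -7315588309526508517/3923078604427546800 ≈ -1.8648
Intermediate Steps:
T(k, g) = 335 + k
W = 65930807/178905670 (W = 48414/163012 + (335 - 21)/4390 = 48414*(1/163012) + 314*(1/4390) = 24207/81506 + 157/2195 = 65930807/178905670 ≈ 0.36852)
J = 269160
W/J + 303840/(-162938) = (65930807/178905670)/269160 + 303840/(-162938) = (65930807/178905670)*(1/269160) + 303840*(-1/162938) = 65930807/48154250137200 - 151920/81469 = -7315588309526508517/3923078604427546800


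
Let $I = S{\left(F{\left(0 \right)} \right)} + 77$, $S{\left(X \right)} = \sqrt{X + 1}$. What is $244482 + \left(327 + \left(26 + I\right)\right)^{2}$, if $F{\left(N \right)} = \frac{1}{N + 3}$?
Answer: $\frac{1288150}{3} + \frac{1720 \sqrt{3}}{3} \approx 4.3038 \cdot 10^{5}$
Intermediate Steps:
$F{\left(N \right)} = \frac{1}{3 + N}$
$S{\left(X \right)} = \sqrt{1 + X}$
$I = 77 + \frac{2 \sqrt{3}}{3}$ ($I = \sqrt{1 + \frac{1}{3 + 0}} + 77 = \sqrt{1 + \frac{1}{3}} + 77 = \sqrt{\frac{4}{3}} + 77 = \frac{2 \sqrt{3}}{3} + 77 = 77 + \frac{2 \sqrt{3}}{3} \approx 78.155$)
$244482 + \left(327 + \left(26 + I\right)\right)^{2} = 244482 + \left(327 + \left(26 + \left(77 + \frac{2 \sqrt{3}}{3}\right)\right)\right)^{2} = 244482 + \left(327 + \left(103 + \frac{2 \sqrt{3}}{3}\right)\right)^{2} = 244482 + \left(430 + \frac{2 \sqrt{3}}{3}\right)^{2}$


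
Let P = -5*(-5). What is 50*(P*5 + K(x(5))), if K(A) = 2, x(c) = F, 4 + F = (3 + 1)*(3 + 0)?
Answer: 6350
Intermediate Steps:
F = 8 (F = -4 + (3 + 1)*(3 + 0) = -4 + 4*3 = -4 + 12 = 8)
x(c) = 8
P = 25
50*(P*5 + K(x(5))) = 50*(25*5 + 2) = 50*(125 + 2) = 50*127 = 6350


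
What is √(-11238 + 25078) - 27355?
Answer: -27355 + 4*√865 ≈ -27237.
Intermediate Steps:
√(-11238 + 25078) - 27355 = √13840 - 27355 = 4*√865 - 27355 = -27355 + 4*√865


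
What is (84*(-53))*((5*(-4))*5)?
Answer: 445200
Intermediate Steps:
(84*(-53))*((5*(-4))*5) = -(-89040)*5 = -4452*(-100) = 445200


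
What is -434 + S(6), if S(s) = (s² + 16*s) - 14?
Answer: -316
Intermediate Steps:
S(s) = -14 + s² + 16*s
-434 + S(6) = -434 + (-14 + 6² + 16*6) = -434 + (-14 + 36 + 96) = -434 + 118 = -316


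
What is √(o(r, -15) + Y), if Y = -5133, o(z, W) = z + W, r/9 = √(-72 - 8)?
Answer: 6*√(-143 + I*√5) ≈ 0.56095 + 71.752*I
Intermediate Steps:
r = 36*I*√5 (r = 9*√(-72 - 8) = 9*√(-80) = 9*(4*I*√5) = 36*I*√5 ≈ 80.498*I)
o(z, W) = W + z
√(o(r, -15) + Y) = √((-15 + 36*I*√5) - 5133) = √(-5148 + 36*I*√5)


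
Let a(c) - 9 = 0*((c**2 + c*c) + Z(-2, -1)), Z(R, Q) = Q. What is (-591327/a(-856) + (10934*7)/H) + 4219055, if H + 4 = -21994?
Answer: 45682680379/10999 ≈ 4.1533e+6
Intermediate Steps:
H = -21998 (H = -4 - 21994 = -21998)
a(c) = 9 (a(c) = 9 + 0*((c**2 + c*c) - 1) = 9 + 0*((c**2 + c**2) - 1) = 9 + 0*(2*c**2 - 1) = 9 + 0*(-1 + 2*c**2) = 9 + 0 = 9)
(-591327/a(-856) + (10934*7)/H) + 4219055 = (-591327/9 + (10934*7)/(-21998)) + 4219055 = (-591327*1/9 + 76538*(-1/21998)) + 4219055 = (-65703 - 38269/10999) + 4219055 = -722705566/10999 + 4219055 = 45682680379/10999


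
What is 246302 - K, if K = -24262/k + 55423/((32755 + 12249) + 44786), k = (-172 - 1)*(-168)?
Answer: 7651954734667/31067340 ≈ 2.4630e+5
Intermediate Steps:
k = 29064 (k = -173*(-168) = 29064)
K = -6757987/31067340 (K = -24262/29064 + 55423/((32755 + 12249) + 44786) = -24262*1/29064 + 55423/(45004 + 44786) = -1733/2076 + 55423/89790 = -6757987/31067340 ≈ -0.21753)
246302 - K = 246302 - 1*(-6757987/31067340) = 246302 + 6757987/31067340 = 7651954734667/31067340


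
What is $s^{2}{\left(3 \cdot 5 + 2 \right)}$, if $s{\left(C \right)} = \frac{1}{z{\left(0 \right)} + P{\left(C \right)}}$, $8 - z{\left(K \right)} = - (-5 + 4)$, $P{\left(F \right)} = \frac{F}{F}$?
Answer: $\frac{1}{64} \approx 0.015625$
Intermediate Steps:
$P{\left(F \right)} = 1$
$z{\left(K \right)} = 7$ ($z{\left(K \right)} = 8 - - (-5 + 4) = 8 - \left(-1\right) \left(-1\right) = 8 - 1 = 7$)
$s{\left(C \right)} = \frac{1}{8}$ ($s{\left(C \right)} = \frac{1}{7 + 1} = \frac{1}{8}$)
$s^{2}{\left(3 \cdot 5 + 2 \right)} = \left(\frac{1}{8}\right)^{2} = \frac{1}{64}$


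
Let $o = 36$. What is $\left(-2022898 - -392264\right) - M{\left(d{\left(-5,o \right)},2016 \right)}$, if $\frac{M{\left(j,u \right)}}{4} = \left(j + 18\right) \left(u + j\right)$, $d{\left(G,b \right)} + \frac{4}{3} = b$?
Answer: $- \frac{18563770}{9} \approx -2.0626 \cdot 10^{6}$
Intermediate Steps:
$d{\left(G,b \right)} = - \frac{4}{3} + b$
$M{\left(j,u \right)} = 4 \left(18 + j\right) \left(j + u\right)$ ($M{\left(j,u \right)} = 4 \left(j + 18\right) \left(u + j\right) = 4 \left(18 + j\right) \left(j + u\right)$)
$\left(-2022898 - -392264\right) - M{\left(d{\left(-5,o \right)},2016 \right)} = \left(-2022898 - -392264\right) - \left(4 \left(- \frac{4}{3} + 36\right)^{2} + 72 \left(- \frac{4}{3} + 36\right) + 72 \cdot 2016 + 4 \left(- \frac{4}{3} + 36\right) 2016\right) = \left(-2022898 + 392264\right) - \left(4 \left(\frac{104}{3}\right)^{2} + 72 \cdot \frac{104}{3} + 145152 + 4 \cdot \frac{104}{3} \cdot 2016\right) = -1630634 - \left(4 \cdot \frac{10816}{9} + 2496 + 145152 + 279552\right) = -1630634 - \left(\frac{43264}{9} + 2496 + 145152 + 279552\right) = -1630634 - \frac{3888064}{9} = - \frac{18563770}{9}$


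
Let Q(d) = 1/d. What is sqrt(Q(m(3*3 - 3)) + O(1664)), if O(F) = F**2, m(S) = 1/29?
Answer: 5*sqrt(110757) ≈ 1664.0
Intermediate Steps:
m(S) = 1/29
sqrt(Q(m(3*3 - 3)) + O(1664)) = sqrt(1/(1/29) + 1664**2) = sqrt(29 + 2768896) = sqrt(2768925) = 5*sqrt(110757)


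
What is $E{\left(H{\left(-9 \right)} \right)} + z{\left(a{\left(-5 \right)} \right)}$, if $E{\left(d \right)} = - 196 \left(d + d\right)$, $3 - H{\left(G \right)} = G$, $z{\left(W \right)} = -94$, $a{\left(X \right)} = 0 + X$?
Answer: $-4798$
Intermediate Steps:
$a{\left(X \right)} = X$
$H{\left(G \right)} = 3 - G$
$E{\left(d \right)} = - 392 d$ ($E{\left(d \right)} = - 196 \cdot 2 d = - 392 d$)
$E{\left(H{\left(-9 \right)} \right)} + z{\left(a{\left(-5 \right)} \right)} = - 392 \left(3 - -9\right) - 94 = - 392 \left(3 + 9\right) - 94 = \left(-392\right) 12 - 94 = -4704 - 94 = -4798$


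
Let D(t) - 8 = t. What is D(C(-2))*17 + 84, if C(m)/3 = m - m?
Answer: 220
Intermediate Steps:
C(m) = 0 (C(m) = 3*(m - m) = 3*0 = 0)
D(t) = 8 + t
D(C(-2))*17 + 84 = (8 + 0)*17 + 84 = 8*17 + 84 = 136 + 84 = 220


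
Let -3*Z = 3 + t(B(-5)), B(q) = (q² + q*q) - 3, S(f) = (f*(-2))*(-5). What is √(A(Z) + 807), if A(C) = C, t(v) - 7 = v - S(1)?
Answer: √7122/3 ≈ 28.131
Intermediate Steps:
S(f) = 10*f (S(f) = -2*f*(-5) = 10*f)
B(q) = -3 + 2*q² (B(q) = (q² + q²) - 3 = 2*q² - 3 = -3 + 2*q²)
t(v) = -3 + v (t(v) = 7 + (v - 10) = 7 + (-10 + v) = -3 + v)
Z = -47/3 (Z = -(3 + (-3 + (-3 + 2*(-5)²)))/3 = -(3 + (-3 + (-3 + 2*25)))/3 = -(3 + (-3 + (-3 + 50)))/3 = -(3 + (-3 + 47))/3 = -(3 + 44)/3 = -⅓*47 = -47/3 ≈ -15.667)
√(A(Z) + 807) = √(-47/3 + 807) = √(2374/3) = √7122/3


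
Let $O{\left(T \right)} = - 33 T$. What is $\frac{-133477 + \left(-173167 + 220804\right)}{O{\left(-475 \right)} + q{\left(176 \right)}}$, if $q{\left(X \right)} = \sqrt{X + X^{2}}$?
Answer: $- \frac{40774000}{7444681} + \frac{343360 \sqrt{1947}}{245674473} \approx -5.4153$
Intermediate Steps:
$\frac{-133477 + \left(-173167 + 220804\right)}{O{\left(-475 \right)} + q{\left(176 \right)}} = \frac{-133477 + \left(-173167 + 220804\right)}{\left(-33\right) \left(-475\right) + \sqrt{176 \left(1 + 176\right)}} = \frac{-133477 + 47637}{15675 + \sqrt{176 \cdot 177}} = - \frac{85840}{15675 + \sqrt{31152}} = - \frac{85840}{15675 + 4 \sqrt{1947}}$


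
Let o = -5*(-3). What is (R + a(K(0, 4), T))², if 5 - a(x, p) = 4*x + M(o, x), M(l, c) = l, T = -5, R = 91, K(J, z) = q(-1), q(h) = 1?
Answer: 5929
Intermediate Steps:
K(J, z) = 1
o = 15
a(x, p) = -10 - 4*x (a(x, p) = 5 - (4*x + 15) = 5 - (15 + 4*x) = 5 + (-15 - 4*x) = -10 - 4*x)
(R + a(K(0, 4), T))² = (91 + (-10 - 4*1))² = (91 + (-10 - 4))² = (91 - 14)² = 77² = 5929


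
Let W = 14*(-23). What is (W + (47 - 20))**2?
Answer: 87025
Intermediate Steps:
W = -322
(W + (47 - 20))**2 = (-322 + (47 - 20))**2 = (-322 + 27)**2 = (-295)**2 = 87025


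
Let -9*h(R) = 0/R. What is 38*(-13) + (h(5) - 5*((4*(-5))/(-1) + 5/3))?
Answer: -1807/3 ≈ -602.33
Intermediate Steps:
h(R) = 0 (h(R) = -0/R = -1/9*0 = 0)
38*(-13) + (h(5) - 5*((4*(-5))/(-1) + 5/3)) = 38*(-13) + (0 - 5*((4*(-5))/(-1) + 5/3)) = -494 + (0 - 5*(-20*(-1) + 5*(1/3))) = -494 + (0 - 5*(20 + 5/3)) = -494 + (0 - 5*65/3) = -494 + (0 - 325/3) = -494 - 325/3 = -1807/3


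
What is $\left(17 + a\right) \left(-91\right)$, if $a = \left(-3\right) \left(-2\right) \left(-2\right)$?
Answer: $-455$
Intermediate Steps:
$a = -12$ ($a = 6 \left(-2\right) = -12$)
$\left(17 + a\right) \left(-91\right) = \left(17 - 12\right) \left(-91\right) = 5 \left(-91\right) = -455$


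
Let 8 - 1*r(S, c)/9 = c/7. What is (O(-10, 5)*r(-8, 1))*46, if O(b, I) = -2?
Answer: -45540/7 ≈ -6505.7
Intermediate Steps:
r(S, c) = 72 - 9*c/7
(O(-10, 5)*r(-8, 1))*46 = -2*(72 - 9/7*1)*46 = -2*(72 - 9/7)*46 = -2*495/7*46 = -990/7*46 = -45540/7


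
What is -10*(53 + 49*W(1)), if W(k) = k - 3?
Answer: 450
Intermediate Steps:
W(k) = -3 + k
-10*(53 + 49*W(1)) = -10*(53 + 49*(-3 + 1)) = -10*(53 + 49*(-2)) = -10*(53 - 98) = -10*(-45) = 450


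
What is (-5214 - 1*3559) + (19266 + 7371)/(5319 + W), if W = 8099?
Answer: -117689477/13418 ≈ -8771.0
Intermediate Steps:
(-5214 - 1*3559) + (19266 + 7371)/(5319 + W) = (-5214 - 1*3559) + (19266 + 7371)/(5319 + 8099) = (-5214 - 3559) + 26637/13418 = -8773 + 26637*(1/13418) = -8773 + 26637/13418 = -117689477/13418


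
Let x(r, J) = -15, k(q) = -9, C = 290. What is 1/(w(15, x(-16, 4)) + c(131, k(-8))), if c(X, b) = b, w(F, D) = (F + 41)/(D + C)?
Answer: -275/2419 ≈ -0.11368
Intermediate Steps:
w(F, D) = (41 + F)/(290 + D) (w(F, D) = (F + 41)/(D + 290) = (41 + F)/(290 + D))
1/(w(15, x(-16, 4)) + c(131, k(-8))) = 1/((41 + 15)/(290 - 15) - 9) = 1/(56/275 - 9) = 1/(-2419/275) = -275/2419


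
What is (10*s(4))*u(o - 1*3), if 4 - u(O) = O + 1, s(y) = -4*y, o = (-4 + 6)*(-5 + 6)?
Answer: -640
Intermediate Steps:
o = 2 (o = 2*1 = 2)
u(O) = 3 - O (u(O) = 4 - (O + 1) = 4 - (1 + O) = 4 + (-1 - O) = 3 - O)
(10*s(4))*u(o - 1*3) = (10*(-4*4))*(3 - (2 - 1*3)) = (10*(-16))*(3 - (2 - 3)) = -160*(3 - 1*(-1)) = -160*(3 + 1) = -160*4 = -640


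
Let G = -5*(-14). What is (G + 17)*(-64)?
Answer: -5568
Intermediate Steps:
G = 70
(G + 17)*(-64) = (70 + 17)*(-64) = 87*(-64) = -5568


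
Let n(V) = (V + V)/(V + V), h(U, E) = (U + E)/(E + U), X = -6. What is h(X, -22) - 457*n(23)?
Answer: -456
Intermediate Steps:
h(U, E) = 1 (h(U, E) = (E + U)/(E + U) = 1)
n(V) = 1 (n(V) = (2*V)/((2*V)) = (2*V)*(1/(2*V)) = 1)
h(X, -22) - 457*n(23) = 1 - 457*1 = 1 - 457 = -456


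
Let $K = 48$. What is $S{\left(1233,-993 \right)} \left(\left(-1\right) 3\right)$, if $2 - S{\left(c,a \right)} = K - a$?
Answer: $3117$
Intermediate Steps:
$S{\left(c,a \right)} = -46 + a$ ($S{\left(c,a \right)} = 2 - \left(48 - a\right) = 2 + \left(-48 + a\right) = -46 + a$)
$S{\left(1233,-993 \right)} \left(\left(-1\right) 3\right) = \left(-46 - 993\right) \left(\left(-1\right) 3\right) = \left(-1039\right) \left(-3\right) = 3117$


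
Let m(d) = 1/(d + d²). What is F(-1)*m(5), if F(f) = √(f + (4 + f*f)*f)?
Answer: I*√6/30 ≈ 0.08165*I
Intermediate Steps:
F(f) = √(f + f*(4 + f²)) (F(f) = √(f + (4 + f²)*f) = √(f + f*(4 + f²)))
F(-1)*m(5) = √(-(5 + (-1)²))*(1/(5*(1 + 5))) = √(-(5 + 1))*((⅕)/6) = √(-1*6)*((⅕)*(⅙)) = √(-6)*(1/30) = (I*√6)*(1/30) = I*√6/30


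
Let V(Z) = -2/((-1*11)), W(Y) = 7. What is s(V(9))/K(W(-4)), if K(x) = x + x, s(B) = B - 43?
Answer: -471/154 ≈ -3.0584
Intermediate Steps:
V(Z) = 2/11 (V(Z) = -2/(-11) = -2*(-1/11) = 2/11)
s(B) = -43 + B
K(x) = 2*x
s(V(9))/K(W(-4)) = (-43 + 2/11)/((2*7)) = -471/11/14 = -471/11*1/14 = -471/154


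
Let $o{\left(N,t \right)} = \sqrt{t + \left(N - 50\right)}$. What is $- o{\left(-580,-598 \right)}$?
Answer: $- 2 i \sqrt{307} \approx - 35.043 i$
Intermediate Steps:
$o{\left(N,t \right)} = \sqrt{-50 + N + t}$ ($o{\left(N,t \right)} = \sqrt{t + \left(-50 + N\right)} = \sqrt{-50 + N + t}$)
$- o{\left(-580,-598 \right)} = - \sqrt{-50 - 580 - 598} = - \sqrt{-1228} = - 2 i \sqrt{307}$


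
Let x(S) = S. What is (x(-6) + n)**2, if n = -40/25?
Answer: 1444/25 ≈ 57.760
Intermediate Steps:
n = -8/5 (n = -40*1/25 = -8/5 ≈ -1.6000)
(x(-6) + n)**2 = (-6 - 8/5)**2 = (-38/5)**2 = 1444/25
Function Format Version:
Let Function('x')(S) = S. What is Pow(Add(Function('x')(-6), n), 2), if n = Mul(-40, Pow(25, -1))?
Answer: Rational(1444, 25) ≈ 57.760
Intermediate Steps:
n = Rational(-8, 5) (n = Mul(-40, Rational(1, 25)) = Rational(-8, 5) ≈ -1.6000)
Pow(Add(Function('x')(-6), n), 2) = Pow(Add(-6, Rational(-8, 5)), 2) = Pow(Rational(-38, 5), 2) = Rational(1444, 25)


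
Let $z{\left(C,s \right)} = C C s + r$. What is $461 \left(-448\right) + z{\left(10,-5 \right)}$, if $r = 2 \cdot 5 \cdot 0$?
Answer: $-207028$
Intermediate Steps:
$r = 0$ ($r = 10 \cdot 0 = 0$)
$z{\left(C,s \right)} = s C^{2}$ ($z{\left(C,s \right)} = C C s + 0 = C^{2} s + 0 = s C^{2} + 0 = s C^{2}$)
$461 \left(-448\right) + z{\left(10,-5 \right)} = 461 \left(-448\right) - 5 \cdot 10^{2} = -206528 - 500 = -207028$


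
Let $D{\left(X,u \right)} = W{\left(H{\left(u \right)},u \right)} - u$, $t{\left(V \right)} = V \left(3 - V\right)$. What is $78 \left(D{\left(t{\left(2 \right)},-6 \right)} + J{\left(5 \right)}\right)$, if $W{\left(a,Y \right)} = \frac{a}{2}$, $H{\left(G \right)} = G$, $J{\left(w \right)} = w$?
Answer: $624$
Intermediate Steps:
$W{\left(a,Y \right)} = \frac{a}{2}$ ($W{\left(a,Y \right)} = a \frac{1}{2} = \frac{a}{2}$)
$D{\left(X,u \right)} = - \frac{u}{2}$ ($D{\left(X,u \right)} = \frac{u}{2} - u = - \frac{u}{2}$)
$78 \left(D{\left(t{\left(2 \right)},-6 \right)} + J{\left(5 \right)}\right) = 78 \left(\left(- \frac{1}{2}\right) \left(-6\right) + 5\right) = 78 \left(3 + 5\right) = 78 \cdot 8 = 624$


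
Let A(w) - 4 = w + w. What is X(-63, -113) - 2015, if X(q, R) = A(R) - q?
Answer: -2174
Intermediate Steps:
A(w) = 4 + 2*w (A(w) = 4 + (w + w) = 4 + 2*w)
X(q, R) = 4 - q + 2*R (X(q, R) = (4 + 2*R) - q = 4 - q + 2*R)
X(-63, -113) - 2015 = (4 - 1*(-63) + 2*(-113)) - 2015 = (4 + 63 - 226) - 2015 = -159 - 2015 = -2174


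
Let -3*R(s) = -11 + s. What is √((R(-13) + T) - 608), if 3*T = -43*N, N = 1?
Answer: I*√5529/3 ≈ 24.786*I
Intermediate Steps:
T = -43/3 (T = (-43*1)/3 = (⅓)*(-43) = -43/3 ≈ -14.333)
R(s) = 11/3 - s/3 (R(s) = -(-11 + s)/3 = 11/3 - s/3)
√((R(-13) + T) - 608) = √(((11/3 - ⅓*(-13)) - 43/3) - 608) = √(((11/3 + 13/3) - 43/3) - 608) = √((8 - 43/3) - 608) = √(-19/3 - 608) = √(-1843/3) = I*√5529/3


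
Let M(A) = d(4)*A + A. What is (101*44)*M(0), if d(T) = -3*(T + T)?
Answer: 0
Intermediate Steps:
d(T) = -6*T
M(A) = -23*A (M(A) = (-6*4)*A + A = -24*A + A = -23*A)
(101*44)*M(0) = (101*44)*(-23*0) = 4444*0 = 0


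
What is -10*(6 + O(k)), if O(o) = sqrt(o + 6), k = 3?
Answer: -90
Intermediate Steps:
O(o) = sqrt(6 + o)
-10*(6 + O(k)) = -10*(6 + sqrt(6 + 3)) = -10*(6 + sqrt(9)) = -10*(6 + 3) = -10*9 = -90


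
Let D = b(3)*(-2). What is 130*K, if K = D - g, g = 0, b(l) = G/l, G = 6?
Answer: -520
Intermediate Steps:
b(l) = 6/l
D = -4 (D = (6/3)*(-2) = (6*(⅓))*(-2) = 2*(-2) = -4)
K = -4 (K = -4 - 1*0 = -4 + 0 = -4)
130*K = 130*(-4) = -520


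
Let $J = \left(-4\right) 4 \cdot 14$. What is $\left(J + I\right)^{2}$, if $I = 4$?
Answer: $48400$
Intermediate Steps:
$J = -224$ ($J = \left(-16\right) 14 = -224$)
$\left(J + I\right)^{2} = \left(-224 + 4\right)^{2} = \left(-220\right)^{2} = 48400$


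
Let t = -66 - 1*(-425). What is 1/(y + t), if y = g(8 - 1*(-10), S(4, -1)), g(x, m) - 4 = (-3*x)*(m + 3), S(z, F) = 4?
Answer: -1/15 ≈ -0.066667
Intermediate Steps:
g(x, m) = 4 - 3*x*(3 + m) (g(x, m) = 4 + (-3*x)*(m + 3) = 4 + (-3*x)*(3 + m) = 4 - 3*x*(3 + m))
t = 359 (t = -66 + 425 = 359)
y = -374 (y = 4 - 9*(8 - 1*(-10)) - 3*4*(8 - 1*(-10)) = 4 - 9*(8 + 10) - 3*4*(8 + 10) = 4 - 9*18 - 3*4*18 = 4 - 162 - 216 = -374)
1/(y + t) = 1/(-374 + 359) = 1/(-15) = -1/15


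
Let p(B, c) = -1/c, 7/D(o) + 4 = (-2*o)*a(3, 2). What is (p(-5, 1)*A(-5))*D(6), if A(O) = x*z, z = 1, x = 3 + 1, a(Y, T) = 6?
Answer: 7/19 ≈ 0.36842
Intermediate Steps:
x = 4
D(o) = 7/(-4 - 12*o) (D(o) = 7/(-4 - 2*o*6) = 7/(-4 - 12*o))
A(O) = 4 (A(O) = 4*1 = 4)
(p(-5, 1)*A(-5))*D(6) = (-1/1*4)*(-7/(4 + 12*6)) = (-1*1*4)*(-7/(4 + 72)) = (-1*4)*(-7/76) = -(-28)/76 = -4*(-7/76) = 7/19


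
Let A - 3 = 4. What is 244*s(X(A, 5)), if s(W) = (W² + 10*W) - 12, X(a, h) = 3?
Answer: 6588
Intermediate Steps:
A = 7 (A = 3 + 4 = 7)
s(W) = -12 + W² + 10*W
244*s(X(A, 5)) = 244*(-12 + 3² + 10*3) = 244*(-12 + 9 + 30) = 244*27 = 6588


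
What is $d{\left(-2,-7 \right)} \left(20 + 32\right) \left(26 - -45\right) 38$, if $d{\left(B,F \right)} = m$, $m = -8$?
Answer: $-1122368$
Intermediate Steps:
$d{\left(B,F \right)} = -8$
$d{\left(-2,-7 \right)} \left(20 + 32\right) \left(26 - -45\right) 38 = - 8 \left(20 + 32\right) \left(26 - -45\right) 38 = - 8 \cdot 52 \left(26 + 45\right) 38 = - 8 \cdot 52 \cdot 71 \cdot 38 = \left(-8\right) 3692 \cdot 38 = \left(-29536\right) 38 = -1122368$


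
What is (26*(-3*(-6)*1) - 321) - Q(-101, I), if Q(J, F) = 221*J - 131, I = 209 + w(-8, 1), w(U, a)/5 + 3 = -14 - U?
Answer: 22599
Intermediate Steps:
w(U, a) = -85 - 5*U (w(U, a) = -15 + 5*(-14 - U) = -15 + (-70 - 5*U) = -85 - 5*U)
I = 164 (I = 209 + (-85 - 5*(-8)) = 209 + (-85 + 40) = 209 - 45 = 164)
Q(J, F) = -131 + 221*J
(26*(-3*(-6)*1) - 321) - Q(-101, I) = (26*(-3*(-6)*1) - 321) - (-131 + 221*(-101)) = (26*(18*1) - 321) - (-131 - 22321) = (26*18 - 321) - 1*(-22452) = (468 - 321) + 22452 = 147 + 22452 = 22599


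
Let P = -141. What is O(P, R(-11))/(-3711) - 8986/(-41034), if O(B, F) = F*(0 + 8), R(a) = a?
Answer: 6159673/25379529 ≈ 0.24270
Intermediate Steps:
O(B, F) = 8*F (O(B, F) = F*8 = 8*F)
O(P, R(-11))/(-3711) - 8986/(-41034) = (8*(-11))/(-3711) - 8986/(-41034) = -88*(-1/3711) - 8986*(-1/41034) = 88/3711 + 4493/20517 = 6159673/25379529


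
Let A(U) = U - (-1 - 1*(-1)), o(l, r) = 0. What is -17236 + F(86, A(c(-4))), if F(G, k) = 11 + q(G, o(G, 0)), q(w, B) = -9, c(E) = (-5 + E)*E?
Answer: -17234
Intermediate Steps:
c(E) = E*(-5 + E)
A(U) = U (A(U) = U - (-1 + 1) = U - 1*0 = U + 0 = U)
F(G, k) = 2 (F(G, k) = 11 - 9 = 2)
-17236 + F(86, A(c(-4))) = -17236 + 2 = -17234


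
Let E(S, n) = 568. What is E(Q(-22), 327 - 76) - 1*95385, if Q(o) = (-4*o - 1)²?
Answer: -94817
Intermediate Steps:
Q(o) = (-1 - 4*o)²
E(Q(-22), 327 - 76) - 1*95385 = 568 - 1*95385 = 568 - 95385 = -94817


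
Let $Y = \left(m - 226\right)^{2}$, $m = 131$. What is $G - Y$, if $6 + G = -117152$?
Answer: $-126183$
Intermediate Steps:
$G = -117158$ ($G = -6 - 117152 = -117158$)
$Y = 9025$ ($Y = \left(131 - 226\right)^{2} = \left(-95\right)^{2} = 9025$)
$G - Y = -117158 - 9025 = -126183$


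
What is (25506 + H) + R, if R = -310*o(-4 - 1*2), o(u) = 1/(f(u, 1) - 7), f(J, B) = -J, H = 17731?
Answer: 43547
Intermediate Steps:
o(u) = 1/(-7 - u) (o(u) = 1/(-u - 7) = 1/(-7 - u))
R = 310 (R = -(-310)/(7 + (-4 - 1*2)) = -(-310)/(7 + (-4 - 2)) = -(-310)/(7 - 6) = -(-310)/1 = -(-310) = -310*(-1) = 310)
(25506 + H) + R = (25506 + 17731) + 310 = 43237 + 310 = 43547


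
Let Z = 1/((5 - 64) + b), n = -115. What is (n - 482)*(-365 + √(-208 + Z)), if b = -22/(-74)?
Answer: 217905 - 199*I*√245334459/362 ≈ 2.1791e+5 - 8610.4*I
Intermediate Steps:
b = 11/37 (b = -22*(-1/74) = 11/37 ≈ 0.29730)
Z = -37/2172 (Z = 1/((5 - 64) + 11/37) = 1/(-59 + 11/37) = 1/(-2172/37) = -37/2172 ≈ -0.017035)
(n - 482)*(-365 + √(-208 + Z)) = (-115 - 482)*(-365 + √(-208 - 37/2172)) = -597*(-365 + √(-451813/2172)) = -597*(-365 + I*√245334459/1086) = 217905 - 199*I*√245334459/362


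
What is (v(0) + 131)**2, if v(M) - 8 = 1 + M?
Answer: 19600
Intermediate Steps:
v(M) = 9 + M (v(M) = 8 + (1 + M) = 9 + M)
(v(0) + 131)**2 = ((9 + 0) + 131)**2 = (9 + 131)**2 = 140**2 = 19600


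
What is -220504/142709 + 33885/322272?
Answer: -2452835949/1703374624 ≈ -1.4400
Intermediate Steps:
-220504/142709 + 33885/322272 = -220504*1/142709 + 33885*(1/322272) = -220504/142709 + 1255/11936 = -2452835949/1703374624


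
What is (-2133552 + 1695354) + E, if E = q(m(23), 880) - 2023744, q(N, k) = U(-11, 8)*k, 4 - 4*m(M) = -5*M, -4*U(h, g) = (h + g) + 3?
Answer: -2461942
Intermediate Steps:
U(h, g) = -¾ - g/4 - h/4 (U(h, g) = -((h + g) + 3)/4 = -((g + h) + 3)/4 = -(3 + g + h)/4 = -¾ - g/4 - h/4)
m(M) = 1 + 5*M/4 (m(M) = 1 - (-5)*M/4 = 1 + 5*M/4)
q(N, k) = 0 (q(N, k) = (-¾ - ¼*8 - ¼*(-11))*k = (-¾ - 2 + 11/4)*k = 0*k = 0)
E = -2023744 (E = 0 - 2023744 = -2023744)
(-2133552 + 1695354) + E = (-2133552 + 1695354) - 2023744 = -438198 - 2023744 = -2461942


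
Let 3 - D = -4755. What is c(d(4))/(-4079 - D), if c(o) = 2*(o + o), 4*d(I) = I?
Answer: -4/8837 ≈ -0.00045264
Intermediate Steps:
D = 4758 (D = 3 - 1*(-4755) = 3 + 4755 = 4758)
d(I) = I/4
c(o) = 4*o (c(o) = 2*(2*o) = 4*o)
c(d(4))/(-4079 - D) = (4*((1/4)*4))/(-4079 - 1*4758) = (4*1)/(-4079 - 4758) = 4/(-8837) = 4*(-1/8837) = -4/8837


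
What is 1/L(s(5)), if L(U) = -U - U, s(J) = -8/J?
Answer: 5/16 ≈ 0.31250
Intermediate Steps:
L(U) = -2*U
1/L(s(5)) = 1/(-(-16)/5) = 1/(-2*(-8/5)) = 1/(16/5) = 5/16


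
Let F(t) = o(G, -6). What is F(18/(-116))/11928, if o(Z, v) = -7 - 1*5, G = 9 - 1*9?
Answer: -1/994 ≈ -0.0010060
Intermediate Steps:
G = 0 (G = 9 - 9 = 0)
o(Z, v) = -12 (o(Z, v) = -7 - 5 = -12)
F(t) = -12
F(18/(-116))/11928 = -12/11928 = -12*1/11928 = -1/994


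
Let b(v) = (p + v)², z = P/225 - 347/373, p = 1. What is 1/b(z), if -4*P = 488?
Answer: 7043405625/1572598336 ≈ 4.4788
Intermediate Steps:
P = -122 (P = -¼*488 = -122)
z = -123581/83925 (z = -122/225 - 347/373 = -123581/83925 ≈ -1.4725)
b(v) = (1 + v)²
1/b(z) = 1/((1 - 123581/83925)²) = 1/((-39656/83925)²) = 1/(1572598336/7043405625) = 7043405625/1572598336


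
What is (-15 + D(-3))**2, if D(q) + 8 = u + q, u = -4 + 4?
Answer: 676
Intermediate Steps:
u = 0
D(q) = -8 + q (D(q) = -8 + (0 + q) = -8 + q)
(-15 + D(-3))**2 = (-15 + (-8 - 3))**2 = (-15 - 11)**2 = (-26)**2 = 676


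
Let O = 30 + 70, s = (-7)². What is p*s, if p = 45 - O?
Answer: -2695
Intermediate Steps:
s = 49
O = 100
p = -55 (p = 45 - 1*100 = 45 - 100 = -55)
p*s = -55*49 = -2695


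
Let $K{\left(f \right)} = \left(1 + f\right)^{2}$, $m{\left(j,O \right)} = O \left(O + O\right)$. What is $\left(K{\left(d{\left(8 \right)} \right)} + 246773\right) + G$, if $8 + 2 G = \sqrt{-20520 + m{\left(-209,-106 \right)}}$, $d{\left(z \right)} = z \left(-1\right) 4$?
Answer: $247730 + 2 \sqrt{122} \approx 2.4775 \cdot 10^{5}$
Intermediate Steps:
$m{\left(j,O \right)} = 2 O^{2}$ ($m{\left(j,O \right)} = O 2 O = 2 O^{2}$)
$d{\left(z \right)} = - 4 z$ ($d{\left(z \right)} = - z 4 = - 4 z$)
$G = -4 + 2 \sqrt{122}$ ($G = -4 + \frac{\sqrt{-20520 + 2 \left(-106\right)^{2}}}{2} = -4 + \frac{\sqrt{-20520 + 2 \cdot 11236}}{2} = -4 + \frac{\sqrt{-20520 + 22472}}{2} = -4 + \frac{\sqrt{1952}}{2} = -4 + \frac{4 \sqrt{122}}{2} = -4 + 2 \sqrt{122} \approx 18.091$)
$\left(K{\left(d{\left(8 \right)} \right)} + 246773\right) + G = \left(\left(1 - 32\right)^{2} + 246773\right) - \left(4 - 2 \sqrt{122}\right) = \left(\left(-31\right)^{2} + 246773\right) - \left(4 - 2 \sqrt{122}\right) = \left(961 + 246773\right) - \left(4 - 2 \sqrt{122}\right) = 247734 - \left(4 - 2 \sqrt{122}\right) = 247730 + 2 \sqrt{122}$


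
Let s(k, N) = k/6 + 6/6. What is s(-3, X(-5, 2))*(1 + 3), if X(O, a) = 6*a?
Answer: 2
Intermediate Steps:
s(k, N) = 1 + k/6 (s(k, N) = k*(1/6) + 6*(1/6) = k/6 + 1 = 1 + k/6)
s(-3, X(-5, 2))*(1 + 3) = (1 + (1/6)*(-3))*(1 + 3) = (1 - 1/2)*4 = (1/2)*4 = 2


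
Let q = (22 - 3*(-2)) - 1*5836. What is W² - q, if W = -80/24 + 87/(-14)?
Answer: 10406113/1764 ≈ 5899.2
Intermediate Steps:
W = -401/42 (W = -80*1/24 + 87*(-1/14) = -10/3 - 87/14 = -401/42 ≈ -9.5476)
q = -5808 (q = (22 + 6) - 5836 = 28 - 5836 = -5808)
W² - q = (-401/42)² - 1*(-5808) = 160801/1764 + 5808 = 10406113/1764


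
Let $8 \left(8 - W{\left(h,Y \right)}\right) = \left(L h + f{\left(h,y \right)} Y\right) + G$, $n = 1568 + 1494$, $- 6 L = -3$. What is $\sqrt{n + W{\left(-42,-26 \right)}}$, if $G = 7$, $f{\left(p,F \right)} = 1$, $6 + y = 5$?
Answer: $5 \sqrt{123} \approx 55.453$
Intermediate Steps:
$y = -1$ ($y = -6 + 5 = -1$)
$L = \frac{1}{2}$ ($L = \left(- \frac{1}{6}\right) \left(-3\right) = \frac{1}{2} \approx 0.5$)
$n = 3062$
$W{\left(h,Y \right)} = \frac{57}{8} - \frac{Y}{8} - \frac{h}{16}$ ($W{\left(h,Y \right)} = 8 - \frac{\left(\frac{h}{2} + 1 Y\right) + 7}{8} = 8 - \frac{\left(\frac{h}{2} + Y\right) + 7}{8} = 8 - \frac{\left(Y + \frac{h}{2}\right) + 7}{8} = 8 - \frac{7 + Y + \frac{h}{2}}{8} = 8 - \left(\frac{7}{8} + \frac{Y}{8} + \frac{h}{16}\right) = \frac{57}{8} - \frac{Y}{8} - \frac{h}{16}$)
$\sqrt{n + W{\left(-42,-26 \right)}} = \sqrt{3062 - -13} = \sqrt{3062 + \left(\frac{57}{8} + \frac{13}{4} + \frac{21}{8}\right)} = \sqrt{3062 + 13} = \sqrt{3075} = 5 \sqrt{123}$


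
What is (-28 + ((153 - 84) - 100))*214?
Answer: -12626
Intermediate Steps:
(-28 + ((153 - 84) - 100))*214 = (-28 + (69 - 100))*214 = (-28 - 31)*214 = -59*214 = -12626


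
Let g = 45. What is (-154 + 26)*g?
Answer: -5760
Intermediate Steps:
(-154 + 26)*g = (-154 + 26)*45 = -128*45 = -5760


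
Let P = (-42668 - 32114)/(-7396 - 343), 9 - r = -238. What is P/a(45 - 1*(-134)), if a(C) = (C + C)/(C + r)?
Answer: 224346/19511 ≈ 11.498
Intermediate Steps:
r = 247 (r = 9 - 1*(-238) = 9 + 238 = 247)
a(C) = 2*C/(247 + C) (a(C) = (C + C)/(C + 247) = (2*C)/(247 + C) = 2*C/(247 + C))
P = 74782/7739 (P = -74782/(-7739) = -74782*(-1/7739) = 74782/7739 ≈ 9.6630)
P/a(45 - 1*(-134)) = 74782/(7739*((2*(45 - 1*(-134))/(247 + (45 - 1*(-134)))))) = 74782/(7739*((2*(45 + 134)/(247 + (45 + 134))))) = 74782/(7739*((2*179/(247 + 179)))) = 74782/(7739*((2*179/426))) = 74782/(7739*((2*179*(1/426)))) = 74782/(7739*(179/213)) = (74782/7739)*(213/179) = 224346/19511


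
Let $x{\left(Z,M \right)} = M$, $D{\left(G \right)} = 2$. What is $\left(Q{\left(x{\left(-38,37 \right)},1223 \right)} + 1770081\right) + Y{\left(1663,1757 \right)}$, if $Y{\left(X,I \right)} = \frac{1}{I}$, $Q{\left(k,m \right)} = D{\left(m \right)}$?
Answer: $\frac{3110035832}{1757} \approx 1.7701 \cdot 10^{6}$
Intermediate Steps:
$Q{\left(k,m \right)} = 2$
$\left(Q{\left(x{\left(-38,37 \right)},1223 \right)} + 1770081\right) + Y{\left(1663,1757 \right)} = \left(2 + 1770081\right) + \frac{1}{1757} = 1770083 + \frac{1}{1757} = \frac{3110035832}{1757}$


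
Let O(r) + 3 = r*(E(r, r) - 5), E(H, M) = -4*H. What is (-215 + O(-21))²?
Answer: 3523129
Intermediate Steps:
O(r) = -3 + r*(-5 - 4*r) (O(r) = -3 + r*(-4*r - 5) = -3 + r*(-5 - 4*r))
(-215 + O(-21))² = (-215 + (-3 - 5*(-21) - 4*(-21)²))² = (-215 + (-3 + 105 - 4*441))² = (-215 + (-3 + 105 - 1764))² = (-215 - 1662)² = (-1877)² = 3523129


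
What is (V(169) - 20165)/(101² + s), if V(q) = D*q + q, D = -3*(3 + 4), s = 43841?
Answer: -23545/54042 ≈ -0.43568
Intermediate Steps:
D = -21 (D = -3*7 = -21)
V(q) = -20*q (V(q) = -21*q + q = -20*q)
(V(169) - 20165)/(101² + s) = (-20*169 - 20165)/(101² + 43841) = (-3380 - 20165)/(10201 + 43841) = -23545/54042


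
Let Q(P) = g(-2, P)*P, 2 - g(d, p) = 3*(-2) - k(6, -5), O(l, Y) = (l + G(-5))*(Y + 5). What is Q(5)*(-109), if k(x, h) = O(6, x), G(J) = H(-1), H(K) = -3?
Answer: -22345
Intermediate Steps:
G(J) = -3
O(l, Y) = (-3 + l)*(5 + Y) (O(l, Y) = (l - 3)*(Y + 5) = (-3 + l)*(5 + Y))
k(x, h) = 15 + 3*x (k(x, h) = -15 - 3*x + 5*6 + x*6 = -15 - 3*x + 30 + 6*x = 15 + 3*x)
g(d, p) = 41 (g(d, p) = 2 - (3*(-2) - (15 + 3*6)) = 2 - (-6 - (15 + 18)) = 2 - (-6 - 1*33) = 2 - (-6 - 33) = 2 - 1*(-39) = 2 + 39 = 41)
Q(P) = 41*P
Q(5)*(-109) = (41*5)*(-109) = 205*(-109) = -22345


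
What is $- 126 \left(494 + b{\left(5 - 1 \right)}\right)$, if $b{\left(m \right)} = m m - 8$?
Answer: $-63252$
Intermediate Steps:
$b{\left(m \right)} = -8 + m^{2}$ ($b{\left(m \right)} = m^{2} - 8 = -8 + m^{2}$)
$- 126 \left(494 + b{\left(5 - 1 \right)}\right) = - 126 \left(494 - \left(8 - \left(5 - 1\right)^{2}\right)\right) = - 126 \left(494 - \left(8 - 4^{2}\right)\right) = - 126 \left(494 + \left(-8 + 16\right)\right) = - 126 \left(494 + 8\right) = \left(-126\right) 502 = -63252$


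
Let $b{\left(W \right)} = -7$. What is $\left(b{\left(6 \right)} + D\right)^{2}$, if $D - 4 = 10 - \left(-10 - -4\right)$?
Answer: $169$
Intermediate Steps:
$D = 20$ ($D = 4 + \left(10 - \left(-10 - -4\right)\right) = 4 + \left(10 - \left(-10 + 4\right)\right) = 4 + \left(10 - -6\right) = 4 + \left(10 + 6\right) = 4 + 16 = 20$)
$\left(b{\left(6 \right)} + D\right)^{2} = \left(-7 + 20\right)^{2} = 13^{2} = 169$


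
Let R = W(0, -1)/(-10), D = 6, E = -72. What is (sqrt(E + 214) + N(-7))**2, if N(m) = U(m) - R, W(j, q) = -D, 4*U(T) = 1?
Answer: 56849/400 - 7*sqrt(142)/10 ≈ 133.78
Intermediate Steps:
U(T) = 1/4 (U(T) = (1/4)*1 = 1/4)
W(j, q) = -6 (W(j, q) = -1*6 = -6)
R = 3/5 (R = -6/(-10) = -6*(-1/10) = 3/5 ≈ 0.60000)
N(m) = -7/20 (N(m) = 1/4 - 1*3/5 = 1/4 - 3/5 = -7/20)
(sqrt(E + 214) + N(-7))**2 = (sqrt(-72 + 214) - 7/20)**2 = (sqrt(142) - 7/20)**2 = (-7/20 + sqrt(142))**2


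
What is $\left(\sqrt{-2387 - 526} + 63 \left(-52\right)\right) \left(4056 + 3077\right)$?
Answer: $-23367708 + 7133 i \sqrt{2913} \approx -2.3368 \cdot 10^{7} + 3.8498 \cdot 10^{5} i$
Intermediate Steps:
$\left(\sqrt{-2387 - 526} + 63 \left(-52\right)\right) \left(4056 + 3077\right) = \left(\sqrt{-2913} - 3276\right) 7133 = \left(i \sqrt{2913} - 3276\right) 7133 = \left(-3276 + i \sqrt{2913}\right) 7133 = -23367708 + 7133 i \sqrt{2913}$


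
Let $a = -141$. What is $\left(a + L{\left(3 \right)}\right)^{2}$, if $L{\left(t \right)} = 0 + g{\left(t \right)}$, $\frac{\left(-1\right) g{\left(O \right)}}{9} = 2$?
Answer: $25281$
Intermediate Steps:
$g{\left(O \right)} = -18$ ($g{\left(O \right)} = \left(-9\right) 2 = -18$)
$L{\left(t \right)} = -18$ ($L{\left(t \right)} = 0 - 18 = -18$)
$\left(a + L{\left(3 \right)}\right)^{2} = \left(-141 - 18\right)^{2} = \left(-159\right)^{2} = 25281$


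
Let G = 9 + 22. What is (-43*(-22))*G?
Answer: 29326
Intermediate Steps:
G = 31
(-43*(-22))*G = -43*(-22)*31 = 946*31 = 29326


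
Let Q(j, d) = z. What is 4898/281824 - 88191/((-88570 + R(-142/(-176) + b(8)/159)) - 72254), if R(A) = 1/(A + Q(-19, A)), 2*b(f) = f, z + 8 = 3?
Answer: 7788641416625/13766968604056 ≈ 0.56575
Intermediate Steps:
z = -5 (z = -8 + 3 = -5)
Q(j, d) = -5
b(f) = f/2
R(A) = 1/(-5 + A) (R(A) = 1/(A - 5) = 1/(-5 + A))
4898/281824 - 88191/((-88570 + R(-142/(-176) + b(8)/159)) - 72254) = 4898/281824 - 88191/((-88570 + 1/(-5 + (-142/(-176) + ((½)*8)/159))) - 72254) = 4898*(1/281824) - 88191/((-88570 + 1/(-5 + (-142*(-1/176) + 4*(1/159)))) - 72254) = 2449/140912 - 88191/((-88570 + 1/(-5 + (71/88 + 4/159))) - 72254) = 2449/140912 - 88191/((-88570 + 1/(-5 + 11641/13992)) - 72254) = 2449/140912 - 88191/((-88570 + 1/(-58319/13992)) - 72254) = 2449/140912 - 88191/((-88570 - 13992/58319) - 72254) = 2449/140912 - 88191/(-5165327822/58319 - 72254) = 2449/140912 - 88191/(-9379108848/58319) = 2449/140912 - 88191*(-58319/9379108848) = 2449/140912 + 1714403643/3126369616 = 7788641416625/13766968604056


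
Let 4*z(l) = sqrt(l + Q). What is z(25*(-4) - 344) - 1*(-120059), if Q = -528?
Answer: 120059 + 9*I*sqrt(3)/2 ≈ 1.2006e+5 + 7.7942*I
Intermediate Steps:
z(l) = sqrt(-528 + l)/4 (z(l) = sqrt(l - 528)/4 = sqrt(-528 + l)/4)
z(25*(-4) - 344) - 1*(-120059) = sqrt(-528 + (25*(-4) - 344))/4 - 1*(-120059) = sqrt(-528 + (-100 - 344))/4 + 120059 = sqrt(-528 - 444)/4 + 120059 = sqrt(-972)/4 + 120059 = (18*I*sqrt(3))/4 + 120059 = 9*I*sqrt(3)/2 + 120059 = 120059 + 9*I*sqrt(3)/2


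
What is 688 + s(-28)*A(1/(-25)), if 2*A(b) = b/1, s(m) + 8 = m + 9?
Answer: 34427/50 ≈ 688.54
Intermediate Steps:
s(m) = 1 + m (s(m) = -8 + (m + 9) = -8 + (9 + m) = 1 + m)
A(b) = b/2 (A(b) = (b/1)/2 = (b*1)/2 = b/2)
688 + s(-28)*A(1/(-25)) = 688 + (1 - 28)*((1/2)/(-25)) = 688 - 27*(-1)/(2*25) = 688 - 27*(-1/50) = 688 + 27/50 = 34427/50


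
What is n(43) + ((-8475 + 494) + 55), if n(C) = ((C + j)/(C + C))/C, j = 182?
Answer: -29310123/3698 ≈ -7925.9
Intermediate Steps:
n(C) = (182 + C)/(2*C²) (n(C) = ((C + 182)/(C + C))/C = ((182 + C)/((2*C)))/C = ((182 + C)*(1/(2*C)))/C = ((182 + C)/(2*C))/C = (182 + C)/(2*C²))
n(43) + ((-8475 + 494) + 55) = (½)*(182 + 43)/43² + ((-8475 + 494) + 55) = (½)*(1/1849)*225 + (-7981 + 55) = 225/3698 - 7926 = -29310123/3698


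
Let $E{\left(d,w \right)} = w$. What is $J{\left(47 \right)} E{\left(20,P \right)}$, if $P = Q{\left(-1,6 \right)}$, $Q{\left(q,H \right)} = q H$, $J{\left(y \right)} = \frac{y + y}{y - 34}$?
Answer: $- \frac{564}{13} \approx -43.385$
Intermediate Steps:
$J{\left(y \right)} = \frac{2 y}{-34 + y}$
$Q{\left(q,H \right)} = H q$
$P = -6$ ($P = 6 \left(-1\right) = -6$)
$J{\left(47 \right)} E{\left(20,P \right)} = 2 \cdot 47 \frac{1}{-34 + 47} \left(-6\right) = 2 \cdot 47 \cdot \frac{1}{13} \left(-6\right) = \frac{94}{13} \left(-6\right) = - \frac{564}{13}$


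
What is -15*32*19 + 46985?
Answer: 37865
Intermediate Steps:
-15*32*19 + 46985 = -480*19 + 46985 = -9120 + 46985 = 37865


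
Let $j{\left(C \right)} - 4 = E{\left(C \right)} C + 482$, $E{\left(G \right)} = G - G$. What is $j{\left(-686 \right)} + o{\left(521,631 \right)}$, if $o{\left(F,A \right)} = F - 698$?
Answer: $309$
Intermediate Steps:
$E{\left(G \right)} = 0$
$j{\left(C \right)} = 486$ ($j{\left(C \right)} = 4 + \left(0 C + 482\right) = 4 + \left(0 + 482\right) = 4 + 482 = 486$)
$o{\left(F,A \right)} = -698 + F$
$j{\left(-686 \right)} + o{\left(521,631 \right)} = 486 + \left(-698 + 521\right) = 486 - 177 = 309$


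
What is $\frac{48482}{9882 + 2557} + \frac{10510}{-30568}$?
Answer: $\frac{96518849}{27159668} \approx 3.5538$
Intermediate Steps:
$\frac{48482}{9882 + 2557} + \frac{10510}{-30568} = \frac{48482}{12439} + 10510 \left(- \frac{1}{30568}\right) = 48482 \cdot \frac{1}{12439} - \frac{5255}{15284} = \frac{6926}{1777} - \frac{5255}{15284} = \frac{96518849}{27159668}$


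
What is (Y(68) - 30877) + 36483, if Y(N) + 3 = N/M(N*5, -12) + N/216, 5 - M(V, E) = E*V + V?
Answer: 1133162027/202230 ≈ 5603.3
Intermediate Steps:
M(V, E) = 5 - V - E*V (M(V, E) = 5 - (E*V + V) = 5 - (V + E*V) = 5 + (-V - E*V) = 5 - V - E*V)
Y(N) = -3 + N/216 + N/(5 + 55*N) (Y(N) = -3 + (N/(5 - N*5 - 1*(-12)*N*5) + N/216) = -3 + (N/(5 - 5*N - 1*(-12)*5*N) + N*(1/216)) = -3 + (N/(5 - 5*N + 60*N) + N/216) = -3 + (N/(5 + 55*N) + N/216) = -3 + (N/216 + N/(5 + 55*N)) = -3 + N/216 + N/(5 + 55*N))
(Y(68) - 30877) + 36483 = ((-3240 - 35419*68 + 55*68**2)/(1080*(1 + 11*68)) - 30877) + 36483 = ((-3240 - 2408492 + 55*4624)/(1080*(1 + 748)) - 30877) + 36483 = ((1/1080)*(-3240 - 2408492 + 254320)/749 - 30877) + 36483 = ((1/1080)*(1/749)*(-2157412) - 30877) + 36483 = (-539353/202230 - 30877) + 36483 = -6244795063/202230 + 36483 = 1133162027/202230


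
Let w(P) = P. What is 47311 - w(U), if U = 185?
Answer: 47126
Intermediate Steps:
47311 - w(U) = 47311 - 1*185 = 47311 - 185 = 47126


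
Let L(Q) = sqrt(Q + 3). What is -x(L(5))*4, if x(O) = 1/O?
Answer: -sqrt(2) ≈ -1.4142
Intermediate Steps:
L(Q) = sqrt(3 + Q)
-x(L(5))*4 = -4/(sqrt(3 + 5)) = -4/(sqrt(8)) = -4/(2*sqrt(2)) = -sqrt(2)/4*4 = -sqrt(2)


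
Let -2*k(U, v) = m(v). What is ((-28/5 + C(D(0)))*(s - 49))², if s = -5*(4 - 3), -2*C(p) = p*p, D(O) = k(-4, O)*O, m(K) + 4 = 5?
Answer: 2286144/25 ≈ 91446.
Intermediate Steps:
m(K) = 1 (m(K) = -4 + 5 = 1)
k(U, v) = -½ (k(U, v) = -½*1 = -½)
D(O) = -O/2
C(p) = -p²/2 (C(p) = -p*p/2 = -p²/2)
s = -5 (s = -5*1 = -5)
((-28/5 + C(D(0)))*(s - 49))² = ((-28/5 - (-½*0)²/2)*(-5 - 49))² = ((-28*⅕ - ½*0²)*(-54))² = ((-28/5 - ½*0)*(-54))² = ((-28/5 + 0)*(-54))² = (-28/5*(-54))² = (1512/5)² = 2286144/25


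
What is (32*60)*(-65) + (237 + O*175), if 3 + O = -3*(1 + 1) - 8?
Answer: -127538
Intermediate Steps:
O = -17 (O = -3 + (-3*(1 + 1) - 8) = -3 + (-3*2 - 8) = -3 + (-6 - 8) = -3 - 14 = -17)
(32*60)*(-65) + (237 + O*175) = (32*60)*(-65) + (237 - 17*175) = 1920*(-65) + (237 - 2975) = -124800 - 2738 = -127538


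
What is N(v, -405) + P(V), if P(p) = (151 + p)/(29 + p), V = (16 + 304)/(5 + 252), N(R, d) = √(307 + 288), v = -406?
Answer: 39127/7773 + √595 ≈ 29.426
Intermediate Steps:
N(R, d) = √595
V = 320/257 ≈ 1.2451
P(p) = (151 + p)/(29 + p)
N(v, -405) + P(V) = √595 + (151 + 320/257)/(29 + 320/257) = √595 + (39127/257)/(7773/257) = √595 + (257/7773)*(39127/257) = √595 + 39127/7773 = 39127/7773 + √595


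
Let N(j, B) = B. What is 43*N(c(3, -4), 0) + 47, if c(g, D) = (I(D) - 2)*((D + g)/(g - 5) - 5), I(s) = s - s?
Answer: 47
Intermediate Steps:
I(s) = 0
c(g, D) = 10 - 2*(D + g)/(-5 + g) (c(g, D) = (0 - 2)*((D + g)/(g - 5) - 5) = -2*((D + g)/(-5 + g) - 5) = -2*(-5 + (D + g)/(-5 + g)) = 10 - 2*(D + g)/(-5 + g))
43*N(c(3, -4), 0) + 47 = 43*0 + 47 = 0 + 47 = 47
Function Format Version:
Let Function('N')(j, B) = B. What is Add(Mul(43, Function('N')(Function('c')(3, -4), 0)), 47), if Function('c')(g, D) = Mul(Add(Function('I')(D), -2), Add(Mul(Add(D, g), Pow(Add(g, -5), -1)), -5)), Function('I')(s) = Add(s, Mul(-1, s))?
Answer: 47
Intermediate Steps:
Function('I')(s) = 0
Function('c')(g, D) = Add(10, Mul(-2, Pow(Add(-5, g), -1), Add(D, g))) (Function('c')(g, D) = Mul(Add(0, -2), Add(Mul(Add(D, g), Pow(Add(g, -5), -1)), -5)) = Mul(-2, Add(Mul(Add(D, g), Pow(Add(-5, g), -1)), -5)) = Mul(-2, Add(Mul(Pow(Add(-5, g), -1), Add(D, g)), -5)) = Mul(-2, Add(-5, Mul(Pow(Add(-5, g), -1), Add(D, g)))) = Add(10, Mul(-2, Pow(Add(-5, g), -1), Add(D, g))))
Add(Mul(43, Function('N')(Function('c')(3, -4), 0)), 47) = Add(Mul(43, 0), 47) = Add(0, 47) = 47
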